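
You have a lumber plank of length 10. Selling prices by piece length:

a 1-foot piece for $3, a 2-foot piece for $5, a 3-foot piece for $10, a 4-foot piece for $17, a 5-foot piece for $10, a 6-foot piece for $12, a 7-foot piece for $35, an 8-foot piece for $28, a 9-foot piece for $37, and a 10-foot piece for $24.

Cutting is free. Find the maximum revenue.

45

Let r[k] be the best obtainable value from length k. For each k, try every first piece i and keep the best of price[i] + r[k−i].
r[1] = 3
r[2] = max(3+3, 5+0) = 6
r[3] = max(3+6, 5+3, 10+0) = 10
r[4] = max(3+10, 5+6, 10+3, 17+0) = 17
r[5] = max(3+17, 5+10, 10+6, 17+3, 10+0) = 20
r[6] = max(3+20, 5+17, 10+10, 17+6, 10+3, 12+0) = 23
r[7] = max(3+23, 5+20, 10+17, …, 12+3, 35+0) = 35
r[8] = max(3+35, 5+23, 10+20, …, 35+3, 28+0) = 38
r[9] = max(3+38, 5+35, 10+23, …, 28+3, 37+0) = 41
r[10] = max(3+41, 5+38, 10+35, …, 37+3, 24+0) = 45
One optimal cutting: 7 + 3 → $35 + $10 = $45.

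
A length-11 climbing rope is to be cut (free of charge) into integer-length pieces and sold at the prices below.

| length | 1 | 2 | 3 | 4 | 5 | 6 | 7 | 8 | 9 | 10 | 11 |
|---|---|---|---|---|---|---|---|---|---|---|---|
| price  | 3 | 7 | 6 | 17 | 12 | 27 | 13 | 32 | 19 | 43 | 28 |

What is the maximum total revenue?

47

Consider every possible first cut. r[k] is the best of p[i]+r[k−i] over all sellable i≤k.
r[1] = 3
r[2] = max(3+3, 7+0) = 7
r[3] = max(3+7, 7+3, 6+0) = 10
r[4] = max(3+10, 7+7, 6+3, 17+0) = 17
r[5] = max(3+17, 7+10, 6+7, 17+3, 12+0) = 20
r[6] = max(3+20, 7+17, 6+10, 17+7, 12+3, 27+0) = 27
r[7] = max(3+27, 7+20, 6+17, …, 27+3, 13+0) = 30
r[8] = max(3+30, 7+27, 6+20, …, 13+3, 32+0) = 34
r[9] = max(3+34, 7+30, 6+27, …, 32+3, 19+0) = 37
r[10] = max(3+37, 7+34, 6+30, …, 19+3, 43+0) = 44
r[11] = max(3+44, 7+37, 6+34, …, 43+3, 28+0) = 47
One optimal cutting: 6 + 4 + 1 → €27 + €17 + €3 = €47.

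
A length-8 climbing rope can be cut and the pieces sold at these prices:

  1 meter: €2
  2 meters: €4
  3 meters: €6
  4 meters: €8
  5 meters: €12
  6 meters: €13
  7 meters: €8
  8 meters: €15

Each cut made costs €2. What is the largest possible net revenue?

16

Let r[k] be the best obtainable value from length k. For each k, try every first piece i and keep the best of price[i] + r[k−i] minus the 2 cut fee when i<k.
r[1] = 2
r[2] = max(2+2-2, 4+0) = 4
r[3] = max(2+4-2, 4+2-2, 6+0) = 6
r[4] = max(2+6-2, 4+4-2, 6+2-2, 8+0) = 8
r[5] = max(2+8-2, 4+6-2, 6+4-2, 8+2-2, 12+0) = 12
r[6] = max(2+12-2, 4+8-2, 6+6-2, 8+4-2, 12+2-2, 13+0) = 13
r[7] = max(2+13-2, 4+12-2, 6+8-2, …, 13+2-2, 8+0) = 14
r[8] = max(2+14-2, 4+13-2, 6+12-2, …, 8+2-2, 15+0) = 16
One optimal plan: pieces 5 + 3 (1 cut) → €18 − €2 = €16.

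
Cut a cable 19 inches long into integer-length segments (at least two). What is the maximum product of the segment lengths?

972

Define f[k] = max over 1≤i<k of i · max(k−i, f[k−i]); the inner max lets the remainder stay uncut if that's better.
f[2] = 1×max(1,0) = 1×1 = 1
f[3] = 1×max(2,1) = 1×2 = 2
f[4] = 2×max(2,1) = 2×2 = 4
f[5] = 2×max(3,2) = 2×3 = 6
f[6] = 3×max(3,2) = 3×3 = 9
f[7] = 2×max(5,6) = 2×6 = 12
f[8] = 2×max(6,9) = 2×9 = 18
f[9] = 3×max(6,9) = 3×9 = 27
f[10] = 2×max(8,18) = 2×18 = 36
f[11] = 2×max(9,27) = 2×27 = 54
f[12] = 3×max(9,27) = 3×27 = 81
f[13] = 2×max(11,54) = 2×54 = 108
f[14] = 2×max(12,81) = 2×81 = 162
f[15] = 3×max(12,81) = 3×81 = 243
f[16] = 2×max(14,162) = 2×162 = 324
f[17] = 2×max(15,243) = 2×243 = 486
f[18] = 3×max(15,243) = 3×243 = 729
f[19] = 2×max(17,486) = 2×486 = 972
One optimal split: 3 + 3 + 3 + 3 + 3 + 2 + 2; product 3×3×3×3×3×2×2 = 972.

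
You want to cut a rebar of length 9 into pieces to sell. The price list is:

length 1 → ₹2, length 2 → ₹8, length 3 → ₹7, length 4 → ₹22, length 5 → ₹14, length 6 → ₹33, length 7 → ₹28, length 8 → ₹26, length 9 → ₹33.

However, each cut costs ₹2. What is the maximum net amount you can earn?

Consider every possible first cut. r[k] is the best of p[i]+r[k−i] over all sellable i≤k, charging 2 whenever i<k.
r[1] = 2
r[2] = max(2+2-2, 8+0) = 8
r[3] = max(2+8-2, 8+2-2, 7+0) = 8
r[4] = max(2+8-2, 8+8-2, 7+2-2, 22+0) = 22
r[5] = max(2+22-2, 8+8-2, 7+8-2, 22+2-2, 14+0) = 22
r[6] = max(2+22-2, 8+22-2, 7+8-2, 22+8-2, 14+2-2, 33+0) = 33
r[7] = max(2+33-2, 8+22-2, 7+22-2, …, 33+2-2, 28+0) = 33
r[8] = max(2+33-2, 8+33-2, 7+22-2, …, 28+2-2, 26+0) = 42
r[9] = max(2+42-2, 8+33-2, 7+33-2, …, 26+2-2, 33+0) = 42
One optimal plan: pieces 4 + 4 + 1 (2 cuts) → ₹46 − ₹4 = ₹42.

42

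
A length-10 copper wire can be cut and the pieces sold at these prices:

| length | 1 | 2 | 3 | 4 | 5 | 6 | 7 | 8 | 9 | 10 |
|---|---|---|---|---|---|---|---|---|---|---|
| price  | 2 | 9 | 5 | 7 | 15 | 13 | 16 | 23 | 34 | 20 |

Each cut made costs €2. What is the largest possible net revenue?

37

Consider every possible first cut. net[k] is the best of p[i]+net[k−i] over all sellable i≤k, charging 2 whenever i<k.
net[1] = 2
net[2] = 9
net[3] = 9  (first piece 1, then net[2]=9)
net[4] = 16  (first piece 2, then net[2]=9)
net[5] = 16  (first piece 1, then net[4]=16)
net[6] = 23  (first piece 2, then net[4]=16)
net[7] = 23  (first piece 1, then net[6]=23)
net[8] = 30  (first piece 2, then net[6]=23)
net[9] = 34
net[10] = 37  (first piece 2, then net[8]=30)
One optimal plan: pieces 2 + 2 + 2 + 2 + 2 (4 cuts) → €45 − €8 = €37.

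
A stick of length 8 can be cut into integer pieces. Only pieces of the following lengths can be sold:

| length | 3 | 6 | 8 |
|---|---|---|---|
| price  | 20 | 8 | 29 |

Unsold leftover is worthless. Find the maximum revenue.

40

Build r[k] bottom-up: r[k] = max over allowed piece i of (p[i] + r[k−i]).
r[1] = 0
r[2] = 0
r[3] = 20
r[4] = 20
r[5] = 20
r[6] = 40  (first piece 3, then r[3]=20)
r[7] = 40
r[8] = 40
One optimal cutting: pieces 3 + 3 with 2 cm of scrap → €40.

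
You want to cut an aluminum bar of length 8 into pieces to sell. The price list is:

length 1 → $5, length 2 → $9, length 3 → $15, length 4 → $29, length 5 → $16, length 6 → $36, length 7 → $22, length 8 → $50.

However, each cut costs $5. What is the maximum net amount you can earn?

53

Let v[k] be the best obtainable value from length k. For each k, try every first piece i and keep the best of price[i] + v[k−i] minus the 5 cut fee when i<k.
v[1] = 5
v[2] = max(5+5-5, 9+0) = 9
v[3] = max(5+9-5, 9+5-5, 15+0) = 15
v[4] = max(5+15-5, 9+9-5, 15+5-5, 29+0) = 29
v[5] = max(5+29-5, 9+15-5, 15+9-5, 29+5-5, 16+0) = 29
v[6] = max(5+29-5, 9+29-5, 15+15-5, 29+9-5, 16+5-5, 36+0) = 36
v[7] = max(5+36-5, 9+29-5, 15+29-5, …, 36+5-5, 22+0) = 39
v[8] = max(5+39-5, 9+36-5, 15+29-5, …, 22+5-5, 50+0) = 53
One optimal plan: pieces 4 + 4 (1 cut) → $58 − $5 = $53.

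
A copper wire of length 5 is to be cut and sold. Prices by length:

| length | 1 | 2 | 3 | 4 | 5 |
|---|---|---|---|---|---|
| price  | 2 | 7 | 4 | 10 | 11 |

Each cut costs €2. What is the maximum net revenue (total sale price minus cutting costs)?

Consider every possible first cut. net[k] is the best of p[i]+net[k−i] over all sellable i≤k, charging 2 whenever i<k.
net[1] = 2
net[2] = 7
net[3] = 7  (first piece 1, then net[2]=7)
net[4] = 12  (first piece 2, then net[2]=7)
net[5] = 12  (first piece 1, then net[4]=12)
One optimal plan: pieces 2 + 2 + 1 (2 cuts) → €16 − €4 = €12.

12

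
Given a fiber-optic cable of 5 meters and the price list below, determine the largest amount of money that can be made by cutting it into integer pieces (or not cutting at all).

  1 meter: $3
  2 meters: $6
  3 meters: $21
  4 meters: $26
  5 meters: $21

Build R[k] bottom-up: R[k] = max over allowed piece i of (p[i] + R[k−i]).
R[1] = 3
R[2] = max(3+3, 6+0) = 6
R[3] = max(3+6, 6+3, 21+0) = 21
R[4] = max(3+21, 6+6, 21+3, 26+0) = 26
R[5] = max(3+26, 6+21, 21+6, 26+3, 21+0) = 29
One optimal cutting: 4 + 1 → $26 + $3 = $29.

29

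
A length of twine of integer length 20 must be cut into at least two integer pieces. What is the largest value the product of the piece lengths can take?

Define prod[k] = max over 1≤i<k of i · max(k−i, prod[k−i]); the inner max lets the remainder stay uncut if that's better.
Small cases: prod[2]=1, prod[3]=2, prod[4]=4, prod[5]=6, prod[6]=9, prod[7]=12, prod[8]=18, prod[9]=27, prod[10]=36, prod[11]=54, prod[12]=81, prod[13]=108.
prod[14] = 2·max(12,81) = 2·81 = 162
prod[15] = 3·max(12,81) = 3·81 = 243
prod[16] = 2·max(14,162) = 2·162 = 324
prod[17] = 2·max(15,243) = 2·243 = 486
prod[18] = 3·max(15,243) = 3·243 = 729
prod[19] = 2·max(17,486) = 2·486 = 972
prod[20] = 2·max(18,729) = 2·729 = 1458
One optimal split: 3 + 3 + 3 + 3 + 3 + 3 + 2; product 3·3·3·3·3·3·2 = 1458.

1458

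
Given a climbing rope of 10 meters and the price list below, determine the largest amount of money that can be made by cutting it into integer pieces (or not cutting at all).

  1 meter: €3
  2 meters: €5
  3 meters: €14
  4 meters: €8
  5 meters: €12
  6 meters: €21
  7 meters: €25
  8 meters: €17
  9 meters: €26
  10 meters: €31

45

Consider every possible first cut. r[k] is the best of p[i]+r[k−i] over all sellable i≤k.
r[1] = 3
r[2] = 6  (first piece 1, then r[1]=3)
r[3] = 14
r[4] = 17  (first piece 1, then r[3]=14)
r[5] = 20  (first piece 1, then r[4]=17)
r[6] = 28  (first piece 3, then r[3]=14)
r[7] = 31  (first piece 1, then r[6]=28)
r[8] = 34  (first piece 1, then r[7]=31)
r[9] = 42  (first piece 3, then r[6]=28)
r[10] = 45  (first piece 1, then r[9]=42)
One optimal cutting: 3 + 3 + 3 + 1 → €14 + €14 + €14 + €3 = €45.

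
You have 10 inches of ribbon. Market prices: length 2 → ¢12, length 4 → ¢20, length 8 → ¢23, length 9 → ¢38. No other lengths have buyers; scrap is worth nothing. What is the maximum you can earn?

Consider every possible first cut. r[k] is the best of p[i]+r[k−i] over all sellable i≤k.
r[1] = 0
r[2] = 12
r[3] = 12
r[4] = 24  (first piece 2, then r[2]=12)
r[5] = 24
r[6] = 36  (first piece 2, then r[4]=24)
r[7] = 36
r[8] = 48  (first piece 2, then r[6]=36)
r[9] = 48
r[10] = 60  (first piece 2, then r[8]=48)
One optimal cutting: 2 + 2 + 2 + 2 + 2 → ¢60.

60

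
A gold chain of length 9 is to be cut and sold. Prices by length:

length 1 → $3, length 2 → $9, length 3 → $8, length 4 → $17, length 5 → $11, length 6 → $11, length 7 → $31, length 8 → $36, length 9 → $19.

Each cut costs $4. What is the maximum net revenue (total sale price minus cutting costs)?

Consider every possible first cut. net[k] is the best of p[i]+net[k−i] over all sellable i≤k, charging 4 whenever i<k.
net[1] = 3
net[2] = max(3+3-4, 9+0) = 9
net[3] = max(3+9-4, 9+3-4, 8+0) = 8
net[4] = max(3+8-4, 9+9-4, 8+3-4, 17+0) = 17
net[5] = max(3+17-4, 9+8-4, 8+9-4, 17+3-4, 11+0) = 16
net[6] = max(3+16-4, 9+17-4, 8+8-4, 17+9-4, 11+3-4, 11+0) = 22
net[7] = max(3+22-4, 9+16-4, 8+17-4, …, 11+3-4, 31+0) = 31
net[8] = max(3+31-4, 9+22-4, 8+16-4, …, 31+3-4, 36+0) = 36
net[9] = max(3+36-4, 9+31-4, 8+22-4, …, 36+3-4, 19+0) = 36
One optimal plan: pieces 7 + 2 (1 cut) → $40 − $4 = $36.

36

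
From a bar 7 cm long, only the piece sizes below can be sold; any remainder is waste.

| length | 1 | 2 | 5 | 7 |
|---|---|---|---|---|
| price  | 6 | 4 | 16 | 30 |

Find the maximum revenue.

Let best[k] be the best obtainable value from length k. For each k, try every first piece i and keep the best of price[i] + best[k−i].
best[1] = 6
best[2] = 12  (first piece 1, then best[1]=6)
best[3] = 18  (first piece 1, then best[2]=12)
best[4] = 24  (first piece 1, then best[3]=18)
best[5] = 30  (first piece 1, then best[4]=24)
best[6] = 36  (first piece 1, then best[5]=30)
best[7] = 42  (first piece 1, then best[6]=36)
One optimal cutting: 1 + 1 + 1 + 1 + 1 + 1 + 1 → 42.

42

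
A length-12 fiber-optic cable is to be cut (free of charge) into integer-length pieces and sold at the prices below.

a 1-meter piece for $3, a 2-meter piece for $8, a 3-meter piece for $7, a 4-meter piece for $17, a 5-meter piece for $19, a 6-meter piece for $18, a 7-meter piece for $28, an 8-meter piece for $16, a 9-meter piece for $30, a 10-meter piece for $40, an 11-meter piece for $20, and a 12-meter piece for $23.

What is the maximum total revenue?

Let r[k] be the best obtainable value from length k. For each k, try every first piece i and keep the best of price[i] + r[k−i].
r[1] = 3
r[2] = max(3+3, 8+0) = 8
r[3] = max(3+8, 8+3, 7+0) = 11
r[4] = max(3+11, 8+8, 7+3, 17+0) = 17
r[5] = max(3+17, 8+11, 7+8, 17+3, 19+0) = 20
r[6] = max(3+20, 8+17, 7+11, 17+8, 19+3, 18+0) = 25
r[7] = max(3+25, 8+20, 7+17, …, 18+3, 28+0) = 28
r[8] = max(3+28, 8+25, 7+20, …, 28+3, 16+0) = 34
r[9] = max(3+34, 8+28, 7+25, …, 16+3, 30+0) = 37
r[10] = max(3+37, 8+34, 7+28, …, 30+3, 40+0) = 42
r[11] = max(3+42, 8+37, 7+34, …, 40+3, 20+0) = 45
r[12] = max(3+45, 8+42, 7+37, …, 20+3, 23+0) = 51
One optimal cutting: 4 + 4 + 4 → $17 + $17 + $17 = $51.

51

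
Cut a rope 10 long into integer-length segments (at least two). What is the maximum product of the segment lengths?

Let f[k] be the best product for length k (with at least one cut). For each first piece i, the rest contributes max(k−i, f[k−i]).
f[2] = 1*max(1,0) = 1*1 = 1
f[3] = max(1*2, 2*1) = 2
f[4] = max(1*3, 2*2, 3*1) = 4
f[5] = max(1*4, 2*3, 3*2, 4*1) = 6
f[6] = max(1*6, 2*4, 3*3, 4*2, 5*1) = 9
f[7] = max(1*9, 2*6, 3*4, 4*3, 5*2, 6*1) = 12
f[8] = max(1*12, 2*9, 3*6, …, 6*2, 7*1) = 18
f[9] = max(1*18, 2*12, 3*9, …, 7*2, 8*1) = 27
f[10] = max(1*27, 2*18, 3*12, …, 8*2, 9*1) = 36
One optimal split: 3 + 3 + 2 + 2; product 3*3*2*2 = 36.

36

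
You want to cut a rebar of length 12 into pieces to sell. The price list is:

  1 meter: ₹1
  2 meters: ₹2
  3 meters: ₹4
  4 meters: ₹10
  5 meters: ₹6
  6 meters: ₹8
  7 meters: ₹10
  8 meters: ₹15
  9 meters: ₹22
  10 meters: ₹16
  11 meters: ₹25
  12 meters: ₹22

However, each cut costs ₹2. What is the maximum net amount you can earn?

Let r[k] be the best obtainable value from length k. For each k, try every first piece i and keep the best of price[i] + r[k−i] minus the 2 cut fee when i<k.
r[1] = 1
r[2] = max(1+1-2, 2+0) = 2
r[3] = max(1+2-2, 2+1-2, 4+0) = 4
r[4] = max(1+4-2, 2+2-2, 4+1-2, 10+0) = 10
r[5] = max(1+10-2, 2+4-2, 4+2-2, 10+1-2, 6+0) = 9
r[6] = max(1+9-2, 2+10-2, 4+4-2, 10+2-2, 6+1-2, 8+0) = 10
r[7] = max(1+10-2, 2+9-2, 4+10-2, …, 8+1-2, 10+0) = 12
r[8] = max(1+12-2, 2+10-2, 4+9-2, …, 10+1-2, 15+0) = 18
r[9] = max(1+18-2, 2+12-2, 4+10-2, …, 15+1-2, 22+0) = 22
r[10] = max(1+22-2, 2+18-2, 4+12-2, …, 22+1-2, 16+0) = 21
r[11] = max(1+21-2, 2+22-2, 4+18-2, …, 16+1-2, 25+0) = 25
r[12] = max(1+25-2, 2+21-2, 4+22-2, …, 25+1-2, 22+0) = 26
One optimal plan: pieces 4 + 4 + 4 (2 cuts) → ₹30 − ₹4 = ₹26.

26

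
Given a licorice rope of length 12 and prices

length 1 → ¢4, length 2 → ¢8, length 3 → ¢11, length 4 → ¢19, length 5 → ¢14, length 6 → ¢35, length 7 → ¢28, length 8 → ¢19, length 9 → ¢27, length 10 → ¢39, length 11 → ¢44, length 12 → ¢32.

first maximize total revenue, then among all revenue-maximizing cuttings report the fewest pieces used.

Let r[k] be the best obtainable value from length k. For each k, try every first piece i and keep the best of price[i] + r[k−i].
r[1] = 4
r[2] = 8  (first piece 1, then r[1]=4)
r[3] = 12  (first piece 1, then r[2]=8)
r[4] = 19
r[5] = 23  (first piece 1, then r[4]=19)
r[6] = 35
r[7] = 39  (first piece 1, then r[6]=35)
r[8] = 43  (first piece 1, then r[7]=39)
r[9] = 47  (first piece 1, then r[8]=43)
r[10] = 54  (first piece 4, then r[6]=35)
r[11] = 58  (first piece 1, then r[10]=54)
r[12] = 70  (first piece 6, then r[6]=35)
Maximum revenue is ¢70.
Now minimize piece count subject to staying optimal: for each k, pieces[k] = 1 + min over i with p[i]+r[k−i]=r[k] of pieces[k−i].
pieces[9] = 3
pieces[10] = 2
pieces[11] = 3
pieces[12] = 2

2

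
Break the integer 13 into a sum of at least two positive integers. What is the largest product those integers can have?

Define f[k] = max over 1≤i<k of i · max(k−i, f[k−i]); the inner max lets the remainder stay uncut if that's better.
f[2] = 1×max(1,0) = 1×1 = 1
f[3] = 1×max(2,1) = 1×2 = 2
f[4] = 2×max(2,1) = 2×2 = 4
f[5] = 2×max(3,2) = 2×3 = 6
f[6] = 3×max(3,2) = 3×3 = 9
f[7] = 2×max(5,6) = 2×6 = 12
f[8] = 2×max(6,9) = 2×9 = 18
f[9] = 3×max(6,9) = 3×9 = 27
f[10] = 2×max(8,18) = 2×18 = 36
f[11] = 2×max(9,27) = 2×27 = 54
f[12] = 3×max(9,27) = 3×27 = 81
f[13] = 2×max(11,54) = 2×54 = 108
One optimal split: 3 + 3 + 3 + 2 + 2; product 3×3×3×2×2 = 108.

108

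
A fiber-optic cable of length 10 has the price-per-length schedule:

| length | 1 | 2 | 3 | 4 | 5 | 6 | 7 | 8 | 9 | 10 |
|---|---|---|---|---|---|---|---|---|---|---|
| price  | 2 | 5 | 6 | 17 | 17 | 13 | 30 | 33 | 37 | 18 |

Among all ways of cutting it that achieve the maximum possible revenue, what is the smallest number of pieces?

2

Let r[k] be the best obtainable value from length k. For each k, try every first piece i and keep the best of price[i] + r[k−i].
r[1] = 2
r[2] = max(2+2, 5+0) = 5
r[3] = max(2+5, 5+2, 6+0) = 7
r[4] = max(2+7, 5+5, 6+2, 17+0) = 17
r[5] = max(2+17, 5+7, 6+5, 17+2, 17+0) = 19
r[6] = max(2+19, 5+17, 6+7, 17+5, 17+2, 13+0) = 22
r[7] = max(2+22, 5+19, 6+17, …, 13+2, 30+0) = 30
r[8] = max(2+30, 5+22, 6+19, …, 30+2, 33+0) = 34
r[9] = max(2+34, 5+30, 6+22, …, 33+2, 37+0) = 37
r[10] = max(2+37, 5+34, 6+30, …, 37+2, 18+0) = 39
Maximum revenue is $39.
Now minimize piece count subject to staying optimal: for each k, pieces[k] = 1 + min over i with p[i]+r[k−i]=r[k] of pieces[k−i].
pieces[7] = 1
pieces[8] = 2
pieces[9] = 1
pieces[10] = 2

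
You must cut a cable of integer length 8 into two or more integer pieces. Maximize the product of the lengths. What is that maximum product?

Let g[k] be the best product for length k (with at least one cut). For each first piece i, the rest contributes max(k−i, g[k−i]).
g[2] = 1×max(1,0) = 1×1 = 1
g[3] = 1×max(2,1) = 1×2 = 2
g[4] = 2×max(2,1) = 2×2 = 4
g[5] = 2×max(3,2) = 2×3 = 6
g[6] = 3×max(3,2) = 3×3 = 9
g[7] = 2×max(5,6) = 2×6 = 12
g[8] = 2×max(6,9) = 2×9 = 18
One optimal split: 3 + 3 + 2; product 3×3×2 = 18.

18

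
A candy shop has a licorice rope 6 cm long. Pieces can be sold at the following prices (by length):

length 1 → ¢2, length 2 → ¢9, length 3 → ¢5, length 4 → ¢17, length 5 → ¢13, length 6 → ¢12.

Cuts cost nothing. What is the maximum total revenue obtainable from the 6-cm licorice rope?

27

Let v[k] be the best obtainable value from length k. For each k, try every first piece i and keep the best of price[i] + v[k−i].
v[1] = 2
v[2] = 9
v[3] = 11  (first piece 1, then v[2]=9)
v[4] = 18  (first piece 2, then v[2]=9)
v[5] = 20  (first piece 1, then v[4]=18)
v[6] = 27  (first piece 2, then v[4]=18)
One optimal cutting: 2 + 2 + 2 → ¢9 + ¢9 + ¢9 = ¢27.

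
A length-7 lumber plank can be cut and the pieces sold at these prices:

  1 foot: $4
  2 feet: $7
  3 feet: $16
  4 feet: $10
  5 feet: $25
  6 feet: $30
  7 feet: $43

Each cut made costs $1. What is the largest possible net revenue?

43

Let v[k] be the best obtainable value from length k. For each k, try every first piece i and keep the best of price[i] + v[k−i] minus the 1 cut fee when i<k.
v[1] = 4
v[2] = 7  (first piece 1, then v[1]=4)
v[3] = 16
v[4] = 19  (first piece 1, then v[3]=16)
v[5] = 25
v[6] = 31  (first piece 3, then v[3]=16)
v[7] = 43
Best is to make no cuts and sell whole for $43.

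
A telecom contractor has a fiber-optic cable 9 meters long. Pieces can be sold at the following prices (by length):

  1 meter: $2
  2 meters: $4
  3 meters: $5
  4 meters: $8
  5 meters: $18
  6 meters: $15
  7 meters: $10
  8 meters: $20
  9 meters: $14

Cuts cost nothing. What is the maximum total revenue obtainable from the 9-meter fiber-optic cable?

Consider every possible first cut. best[k] is the best of p[i]+best[k−i] over all sellable i≤k.
best[1] = 2
best[2] = max(2+2, 4+0) = 4
best[3] = max(2+4, 4+2, 5+0) = 6
best[4] = max(2+6, 4+4, 5+2, 8+0) = 8
best[5] = max(2+8, 4+6, 5+4, 8+2, 18+0) = 18
best[6] = max(2+18, 4+8, 5+6, 8+4, 18+2, 15+0) = 20
best[7] = max(2+20, 4+18, 5+8, …, 15+2, 10+0) = 22
best[8] = max(2+22, 4+20, 5+18, …, 10+2, 20+0) = 24
best[9] = max(2+24, 4+22, 5+20, …, 20+2, 14+0) = 26
One optimal cutting: 5 + 1 + 1 + 1 + 1 → $18 + $2 + $2 + $2 + $2 = $26.

26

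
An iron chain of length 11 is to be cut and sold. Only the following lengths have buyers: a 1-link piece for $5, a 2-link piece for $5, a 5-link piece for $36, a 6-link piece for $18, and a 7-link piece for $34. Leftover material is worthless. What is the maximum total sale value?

77

Consider every possible first cut. best[k] is the best of p[i]+best[k−i] over all sellable i≤k.
best[1] = 5
best[2] = max(5+5, 5+0) = 10
best[3] = max(5+10, 5+5) = 15
best[4] = max(5+15, 5+10) = 20
best[5] = max(5+20, 5+15, 36+0) = 36
best[6] = max(5+36, 5+20, 36+5, 18+0) = 41
best[7] = max(5+41, 5+36, 36+10, 18+5, 34+0) = 46
best[8] = max(5+46, 5+41, 36+15, 18+10, 34+5) = 51
best[9] = max(5+51, 5+46, 36+20, 18+15, 34+10) = 56
best[10] = max(5+56, 5+51, 36+36, 18+20, 34+15) = 72
best[11] = max(5+72, 5+56, 36+41, 18+36, 34+20) = 77
One optimal cutting: 5 + 5 + 1 → $77.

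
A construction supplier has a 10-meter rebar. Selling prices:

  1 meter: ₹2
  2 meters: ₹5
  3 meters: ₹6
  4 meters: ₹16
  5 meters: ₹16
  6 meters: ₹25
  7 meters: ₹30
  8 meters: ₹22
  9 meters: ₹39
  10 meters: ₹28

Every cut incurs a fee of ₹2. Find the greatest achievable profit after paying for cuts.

Let v[k] be the best obtainable value from length k. For each k, try every first piece i and keep the best of price[i] + v[k−i] minus the 2 cut fee when i<k.
v[1] = 2
v[2] = 5
v[3] = 6
v[4] = 16
v[5] = 16  (first piece 1, then v[4]=16)
v[6] = 25
v[7] = 30
v[8] = 30  (first piece 1, then v[7]=30)
v[9] = 39
v[10] = 39  (first piece 1, then v[9]=39)
One optimal plan: pieces 9 + 1 (1 cut) → ₹41 − ₹2 = ₹39.

39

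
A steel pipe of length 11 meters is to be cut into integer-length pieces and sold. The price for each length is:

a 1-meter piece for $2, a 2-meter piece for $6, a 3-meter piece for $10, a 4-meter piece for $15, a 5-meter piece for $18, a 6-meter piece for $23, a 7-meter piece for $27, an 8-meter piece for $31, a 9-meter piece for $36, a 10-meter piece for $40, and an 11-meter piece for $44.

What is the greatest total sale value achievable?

Let r[k] be the best obtainable value from length k. For each k, try every first piece i and keep the best of price[i] + r[k−i].
r[1] = 2
r[2] = max(2+2, 6+0) = 6
r[3] = max(2+6, 6+2, 10+0) = 10
r[4] = max(2+10, 6+6, 10+2, 15+0) = 15
r[5] = max(2+15, 6+10, 10+6, 15+2, 18+0) = 18
r[6] = max(2+18, 6+15, 10+10, 15+6, 18+2, 23+0) = 23
r[7] = max(2+23, 6+18, 10+15, …, 23+2, 27+0) = 27
r[8] = max(2+27, 6+23, 10+18, …, 27+2, 31+0) = 31
r[9] = max(2+31, 6+27, 10+23, …, 31+2, 36+0) = 36
r[10] = max(2+36, 6+31, 10+27, …, 36+2, 40+0) = 40
r[11] = max(2+40, 6+36, 10+31, …, 40+2, 44+0) = 44
Best is to sell the whole 11-meter piece uncut for $44.

44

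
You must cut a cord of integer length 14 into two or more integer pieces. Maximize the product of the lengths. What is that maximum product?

162

Define P[k] = max over 1≤i<k of i · max(k−i, P[k−i]); the inner max lets the remainder stay uncut if that's better.
P[2] = 1*max(1,0) = 1*1 = 1
P[3] = 1*max(2,1) = 1*2 = 2
P[4] = 2*max(2,1) = 2*2 = 4
P[5] = 2*max(3,2) = 2*3 = 6
P[6] = 3*max(3,2) = 3*3 = 9
P[7] = 2*max(5,6) = 2*6 = 12
P[8] = 2*max(6,9) = 2*9 = 18
P[9] = 3*max(6,9) = 3*9 = 27
P[10] = 2*max(8,18) = 2*18 = 36
P[11] = 2*max(9,27) = 2*27 = 54
P[12] = 3*max(9,27) = 3*27 = 81
P[13] = 2*max(11,54) = 2*54 = 108
P[14] = 2*max(12,81) = 2*81 = 162
One optimal split: 3 + 3 + 3 + 3 + 2; product 3*3*3*3*2 = 162.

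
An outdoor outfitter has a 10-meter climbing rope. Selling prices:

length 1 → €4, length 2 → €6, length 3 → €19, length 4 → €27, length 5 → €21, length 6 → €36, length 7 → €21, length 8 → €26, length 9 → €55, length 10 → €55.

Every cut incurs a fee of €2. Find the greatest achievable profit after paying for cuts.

Let net[k] be the best obtainable value from length k. For each k, try every first piece i and keep the best of price[i] + net[k−i] minus the 2 cut fee when i<k.
net[1] = 4
net[2] = 6  (first piece 1, then net[1]=4)
net[3] = 19
net[4] = 27
net[5] = 29  (first piece 1, then net[4]=27)
net[6] = 36  (first piece 3, then net[3]=19)
net[7] = 44  (first piece 3, then net[4]=27)
net[8] = 52  (first piece 4, then net[4]=27)
net[9] = 55
net[10] = 61  (first piece 3, then net[7]=44)
One optimal plan: pieces 4 + 3 + 3 (2 cuts) → €65 − €4 = €61.

61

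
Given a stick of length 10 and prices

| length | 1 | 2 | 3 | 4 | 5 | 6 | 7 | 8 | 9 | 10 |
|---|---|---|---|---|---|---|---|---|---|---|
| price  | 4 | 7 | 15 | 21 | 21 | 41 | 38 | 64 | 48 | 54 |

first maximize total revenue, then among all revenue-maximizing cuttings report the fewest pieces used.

Build r[k] bottom-up: r[k] = max over allowed piece i of (p[i] + r[k−i]).
r[1] = 4
r[2] = max(4+4, 7+0) = 8
r[3] = max(4+8, 7+4, 15+0) = 15
r[4] = max(4+15, 7+8, 15+4, 21+0) = 21
r[5] = max(4+21, 7+15, 15+8, 21+4, 21+0) = 25
r[6] = max(4+25, 7+21, 15+15, 21+8, 21+4, 41+0) = 41
r[7] = max(4+41, 7+25, 15+21, …, 41+4, 38+0) = 45
r[8] = max(4+45, 7+41, 15+25, …, 38+4, 64+0) = 64
r[9] = max(4+64, 7+45, 15+41, …, 64+4, 48+0) = 68
r[10] = max(4+68, 7+64, 15+45, …, 48+4, 54+0) = 72
Maximum revenue is $72.
Now minimize piece count subject to staying optimal: for each k, pieces[k] = 1 + min over i with p[i]+r[k−i]=r[k] of pieces[k−i].
pieces[7] = 2
pieces[8] = 1
pieces[9] = 2
pieces[10] = 3

3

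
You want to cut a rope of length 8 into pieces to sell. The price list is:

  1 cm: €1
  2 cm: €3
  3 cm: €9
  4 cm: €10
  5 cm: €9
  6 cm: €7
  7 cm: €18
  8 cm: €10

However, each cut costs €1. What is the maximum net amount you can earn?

Build r[k] bottom-up: r[k] = max over allowed piece i of (p[i] + r[k−i]) − 1 per cut.
r[1] = 1
r[2] = max(1+1-1, 3+0) = 3
r[3] = max(1+3-1, 3+1-1, 9+0) = 9
r[4] = max(1+9-1, 3+3-1, 9+1-1, 10+0) = 10
r[5] = max(1+10-1, 3+9-1, 9+3-1, 10+1-1, 9+0) = 11
r[6] = max(1+11-1, 3+10-1, 9+9-1, 10+3-1, 9+1-1, 7+0) = 17
r[7] = max(1+17-1, 3+11-1, 9+10-1, …, 7+1-1, 18+0) = 18
r[8] = max(1+18-1, 3+17-1, 9+11-1, …, 18+1-1, 10+0) = 19
One optimal plan: pieces 3 + 3 + 2 (2 cuts) → €21 − €2 = €19.

19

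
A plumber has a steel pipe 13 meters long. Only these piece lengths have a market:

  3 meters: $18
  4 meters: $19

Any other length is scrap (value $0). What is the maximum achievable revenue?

73

Consider every possible first cut. r[k] is the best of p[i]+r[k−i] over all sellable i≤k.
r[1] = 0
r[2] = 0
r[3] = 18
r[4] = 19
r[5] = 19
r[6] = 36  (first piece 3, then r[3]=18)
r[7] = 37  (first piece 3, then r[4]=19)
r[8] = 38  (first piece 4, then r[4]=19)
r[9] = 54  (first piece 3, then r[6]=36)
r[10] = 55  (first piece 3, then r[7]=37)
r[11] = 56  (first piece 3, then r[8]=38)
r[12] = 72  (first piece 3, then r[9]=54)
r[13] = 73  (first piece 3, then r[10]=55)
One optimal cutting: 4 + 3 + 3 + 3 → $73.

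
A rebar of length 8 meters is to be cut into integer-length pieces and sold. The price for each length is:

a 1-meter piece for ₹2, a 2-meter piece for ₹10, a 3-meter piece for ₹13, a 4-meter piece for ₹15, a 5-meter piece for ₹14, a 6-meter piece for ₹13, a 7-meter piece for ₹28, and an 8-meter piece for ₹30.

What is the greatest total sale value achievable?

40

Let v[k] be the best obtainable value from length k. For each k, try every first piece i and keep the best of price[i] + v[k−i].
v[1] = 2
v[2] = 10
v[3] = 13
v[4] = 20  (first piece 2, then v[2]=10)
v[5] = 23  (first piece 2, then v[3]=13)
v[6] = 30  (first piece 2, then v[4]=20)
v[7] = 33  (first piece 2, then v[5]=23)
v[8] = 40  (first piece 2, then v[6]=30)
One optimal cutting: 2 + 2 + 2 + 2 → ₹10 + ₹10 + ₹10 + ₹10 = ₹40.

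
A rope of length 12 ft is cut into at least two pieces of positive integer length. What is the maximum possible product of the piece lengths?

Define m[k] = max over 1≤i<k of i · max(k−i, m[k−i]); the inner max lets the remainder stay uncut if that's better.
Small cases: m[2]=1, m[3]=2, m[4]=4, m[5]=6.
m[6] = 3·max(3,2) = 3·3 = 9
m[7] = 2·max(5,6) = 2·6 = 12
m[8] = 2·max(6,9) = 2·9 = 18
m[9] = 3·max(6,9) = 3·9 = 27
m[10] = 2·max(8,18) = 2·18 = 36
m[11] = 2·max(9,27) = 2·27 = 54
m[12] = 3·max(9,27) = 3·27 = 81
One optimal split: 3 + 3 + 3 + 3; product 3·3·3·3 = 81.

81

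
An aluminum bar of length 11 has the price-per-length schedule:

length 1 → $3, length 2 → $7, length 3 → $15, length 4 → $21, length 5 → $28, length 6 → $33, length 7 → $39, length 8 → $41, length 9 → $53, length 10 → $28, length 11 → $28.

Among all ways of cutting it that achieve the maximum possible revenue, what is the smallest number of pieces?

2

Build r[k] bottom-up: r[k] = max over allowed piece i of (p[i] + r[k−i]).
r[1] = 3
r[2] = max(3+3, 7+0) = 7
r[3] = max(3+7, 7+3, 15+0) = 15
r[4] = max(3+15, 7+7, 15+3, 21+0) = 21
r[5] = max(3+21, 7+15, 15+7, 21+3, 28+0) = 28
r[6] = max(3+28, 7+21, 15+15, 21+7, 28+3, 33+0) = 33
r[7] = max(3+33, 7+28, 15+21, …, 33+3, 39+0) = 39
r[8] = max(3+39, 7+33, 15+28, …, 39+3, 41+0) = 43
r[9] = max(3+43, 7+39, 15+33, …, 41+3, 53+0) = 53
r[10] = max(3+53, 7+43, 15+39, …, 53+3, 28+0) = 56
r[11] = max(3+56, 7+53, 15+43, …, 28+3, 28+0) = 61
Maximum revenue is $61.
Now minimize piece count subject to staying optimal: for each k, pieces[k] = 1 + min over i with p[i]+r[k−i]=r[k] of pieces[k−i].
pieces[8] = 2
pieces[9] = 1
pieces[10] = 2
pieces[11] = 2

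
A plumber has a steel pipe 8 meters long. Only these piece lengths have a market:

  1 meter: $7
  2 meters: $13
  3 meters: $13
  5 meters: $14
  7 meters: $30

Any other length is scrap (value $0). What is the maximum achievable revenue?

Build r[k] bottom-up: r[k] = max over allowed piece i of (p[i] + r[k−i]).
r[1] = 7
r[2] = max(7+7, 13+0) = 14
r[3] = max(7+14, 13+7, 13+0) = 21
r[4] = max(7+21, 13+14, 13+7) = 28
r[5] = max(7+28, 13+21, 13+14, 14+0) = 35
r[6] = max(7+35, 13+28, 13+21, 14+7) = 42
r[7] = max(7+42, 13+35, 13+28, 14+14, 30+0) = 49
r[8] = max(7+49, 13+42, 13+35, 14+21, 30+7) = 56
One optimal cutting: 1 + 1 + 1 + 1 + 1 + 1 + 1 + 1 → $56.

56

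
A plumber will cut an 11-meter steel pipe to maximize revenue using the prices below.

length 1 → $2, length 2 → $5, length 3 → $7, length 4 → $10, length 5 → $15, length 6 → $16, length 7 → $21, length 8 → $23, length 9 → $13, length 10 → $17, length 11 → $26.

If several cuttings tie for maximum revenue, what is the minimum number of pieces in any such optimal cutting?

Let r[k] be the best obtainable value from length k. For each k, try every first piece i and keep the best of price[i] + r[k−i].
r[1] = 2
r[2] = max(2+2, 5+0) = 5
r[3] = max(2+5, 5+2, 7+0) = 7
r[4] = max(2+7, 5+5, 7+2, 10+0) = 10
r[5] = max(2+10, 5+7, 7+5, 10+2, 15+0) = 15
r[6] = max(2+15, 5+10, 7+7, 10+5, 15+2, 16+0) = 17
r[7] = max(2+17, 5+15, 7+10, …, 16+2, 21+0) = 21
r[8] = max(2+21, 5+17, 7+15, …, 21+2, 23+0) = 23
r[9] = max(2+23, 5+21, 7+17, …, 23+2, 13+0) = 26
r[10] = max(2+26, 5+23, 7+21, …, 13+2, 17+0) = 30
r[11] = max(2+30, 5+26, 7+23, …, 17+2, 26+0) = 32
Maximum revenue is $32.
Now minimize piece count subject to staying optimal: for each k, pieces[k] = 1 + min over i with p[i]+r[k−i]=r[k] of pieces[k−i].
pieces[8] = 1
pieces[9] = 2
pieces[10] = 2
pieces[11] = 3

3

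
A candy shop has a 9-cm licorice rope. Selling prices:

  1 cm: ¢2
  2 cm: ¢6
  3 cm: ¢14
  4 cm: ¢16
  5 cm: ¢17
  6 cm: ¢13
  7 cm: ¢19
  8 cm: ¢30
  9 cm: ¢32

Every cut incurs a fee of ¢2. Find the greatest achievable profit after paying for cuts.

Consider every possible first cut. net[k] is the best of p[i]+net[k−i] over all sellable i≤k, charging 2 whenever i<k.
net[1] = 2
net[2] = max(2+2-2, 6+0) = 6
net[3] = max(2+6-2, 6+2-2, 14+0) = 14
net[4] = max(2+14-2, 6+6-2, 14+2-2, 16+0) = 16
net[5] = max(2+16-2, 6+14-2, 14+6-2, 16+2-2, 17+0) = 18
net[6] = max(2+18-2, 6+16-2, 14+14-2, 16+6-2, 17+2-2, 13+0) = 26
net[7] = max(2+26-2, 6+18-2, 14+16-2, …, 13+2-2, 19+0) = 28
net[8] = max(2+28-2, 6+26-2, 14+18-2, …, 19+2-2, 30+0) = 30
net[9] = max(2+30-2, 6+28-2, 14+26-2, …, 30+2-2, 32+0) = 38
One optimal plan: pieces 3 + 3 + 3 (2 cuts) → ¢42 − ¢4 = ¢38.

38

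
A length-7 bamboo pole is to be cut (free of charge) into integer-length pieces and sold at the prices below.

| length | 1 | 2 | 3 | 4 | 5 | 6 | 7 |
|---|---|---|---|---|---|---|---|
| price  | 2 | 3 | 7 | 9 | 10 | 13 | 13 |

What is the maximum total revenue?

Build best[k] bottom-up: best[k] = max over allowed piece i of (p[i] + best[k−i]).
best[1] = 2
best[2] = 4  (first piece 1, then best[1]=2)
best[3] = 7
best[4] = 9  (first piece 1, then best[3]=7)
best[5] = 11  (first piece 1, then best[4]=9)
best[6] = 14  (first piece 3, then best[3]=7)
best[7] = 16  (first piece 1, then best[6]=14)
One optimal cutting: 3 + 3 + 1 → $7 + $7 + $2 = $16.

16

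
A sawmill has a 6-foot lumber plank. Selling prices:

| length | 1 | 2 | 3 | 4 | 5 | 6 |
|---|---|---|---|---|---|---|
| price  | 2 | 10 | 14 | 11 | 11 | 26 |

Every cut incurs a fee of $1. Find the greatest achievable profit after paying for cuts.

28

Consider every possible first cut. v[k] is the best of p[i]+v[k−i] over all sellable i≤k, charging 1 whenever i<k.
v[1] = 2
v[2] = max(2+2-1, 10+0) = 10
v[3] = max(2+10-1, 10+2-1, 14+0) = 14
v[4] = max(2+14-1, 10+10-1, 14+2-1, 11+0) = 19
v[5] = max(2+19-1, 10+14-1, 14+10-1, 11+2-1, 11+0) = 23
v[6] = max(2+23-1, 10+19-1, 14+14-1, 11+10-1, 11+2-1, 26+0) = 28
One optimal plan: pieces 2 + 2 + 2 (2 cuts) → $30 − $2 = $28.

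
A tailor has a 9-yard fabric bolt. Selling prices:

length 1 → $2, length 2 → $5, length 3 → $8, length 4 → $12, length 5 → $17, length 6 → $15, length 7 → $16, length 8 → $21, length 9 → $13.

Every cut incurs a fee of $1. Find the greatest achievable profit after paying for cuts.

Consider every possible first cut. r[k] is the best of p[i]+r[k−i] over all sellable i≤k, charging 1 whenever i<k.
r[1] = 2
r[2] = max(2+2-1, 5+0) = 5
r[3] = max(2+5-1, 5+2-1, 8+0) = 8
r[4] = max(2+8-1, 5+5-1, 8+2-1, 12+0) = 12
r[5] = max(2+12-1, 5+8-1, 8+5-1, 12+2-1, 17+0) = 17
r[6] = max(2+17-1, 5+12-1, 8+8-1, 12+5-1, 17+2-1, 15+0) = 18
r[7] = max(2+18-1, 5+17-1, 8+12-1, …, 15+2-1, 16+0) = 21
r[8] = max(2+21-1, 5+18-1, 8+17-1, …, 16+2-1, 21+0) = 24
r[9] = max(2+24-1, 5+21-1, 8+18-1, …, 21+2-1, 13+0) = 28
One optimal plan: pieces 5 + 4 (1 cut) → $29 − $1 = $28.

28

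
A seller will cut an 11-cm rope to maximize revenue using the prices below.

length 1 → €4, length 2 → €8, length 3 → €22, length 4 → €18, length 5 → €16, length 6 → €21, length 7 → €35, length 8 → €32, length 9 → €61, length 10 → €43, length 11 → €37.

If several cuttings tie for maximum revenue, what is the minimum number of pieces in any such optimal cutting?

Build r[k] bottom-up: r[k] = max over allowed piece i of (p[i] + r[k−i]).
r[1] = 4
r[2] = max(4+4, 8+0) = 8
r[3] = max(4+8, 8+4, 22+0) = 22
r[4] = max(4+22, 8+8, 22+4, 18+0) = 26
r[5] = max(4+26, 8+22, 22+8, 18+4, 16+0) = 30
r[6] = max(4+30, 8+26, 22+22, 18+8, 16+4, 21+0) = 44
r[7] = max(4+44, 8+30, 22+26, …, 21+4, 35+0) = 48
r[8] = max(4+48, 8+44, 22+30, …, 35+4, 32+0) = 52
r[9] = max(4+52, 8+48, 22+44, …, 32+4, 61+0) = 66
r[10] = max(4+66, 8+52, 22+48, …, 61+4, 43+0) = 70
r[11] = max(4+70, 8+66, 22+52, …, 43+4, 37+0) = 74
Maximum revenue is €74.
Now minimize piece count subject to staying optimal: for each k, pieces[k] = 1 + min over i with p[i]+r[k−i]=r[k] of pieces[k−i].
pieces[8] = 3
pieces[9] = 3
pieces[10] = 4
pieces[11] = 4

4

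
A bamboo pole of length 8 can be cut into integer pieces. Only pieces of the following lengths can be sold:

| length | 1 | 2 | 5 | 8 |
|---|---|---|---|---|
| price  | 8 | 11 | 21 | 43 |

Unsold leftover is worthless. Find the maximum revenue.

64

Consider every possible first cut. best[k] is the best of p[i]+best[k−i] over all sellable i≤k.
best[1] = 8
best[2] = 16  (first piece 1, then best[1]=8)
best[3] = 24  (first piece 1, then best[2]=16)
best[4] = 32  (first piece 1, then best[3]=24)
best[5] = 40  (first piece 1, then best[4]=32)
best[6] = 48  (first piece 1, then best[5]=40)
best[7] = 56  (first piece 1, then best[6]=48)
best[8] = 64  (first piece 1, then best[7]=56)
One optimal cutting: 1 + 1 + 1 + 1 + 1 + 1 + 1 + 1 → $64.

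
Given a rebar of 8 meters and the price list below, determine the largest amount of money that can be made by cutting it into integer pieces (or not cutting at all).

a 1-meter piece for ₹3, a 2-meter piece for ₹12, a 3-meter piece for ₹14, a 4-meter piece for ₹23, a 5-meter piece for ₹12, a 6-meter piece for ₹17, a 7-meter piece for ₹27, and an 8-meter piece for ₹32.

48

Consider every possible first cut. v[k] is the best of p[i]+v[k−i] over all sellable i≤k.
v[1] = 3
v[2] = 12
v[3] = 15  (first piece 1, then v[2]=12)
v[4] = 24  (first piece 2, then v[2]=12)
v[5] = 27  (first piece 1, then v[4]=24)
v[6] = 36  (first piece 2, then v[4]=24)
v[7] = 39  (first piece 1, then v[6]=36)
v[8] = 48  (first piece 2, then v[6]=36)
One optimal cutting: 2 + 2 + 2 + 2 → ₹12 + ₹12 + ₹12 + ₹12 = ₹48.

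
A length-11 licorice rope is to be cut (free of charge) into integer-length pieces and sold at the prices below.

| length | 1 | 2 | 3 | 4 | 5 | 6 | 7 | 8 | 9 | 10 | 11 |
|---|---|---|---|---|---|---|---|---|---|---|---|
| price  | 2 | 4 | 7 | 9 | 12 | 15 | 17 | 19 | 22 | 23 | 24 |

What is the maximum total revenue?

27

Let R[k] be the best obtainable value from length k. For each k, try every first piece i and keep the best of price[i] + R[k−i].
R[1] = 2
R[2] = 4  (first piece 1, then R[1]=2)
R[3] = 7
R[4] = 9  (first piece 1, then R[3]=7)
R[5] = 12
R[6] = 15
R[7] = 17  (first piece 1, then R[6]=15)
R[8] = 19  (first piece 1, then R[7]=17)
R[9] = 22  (first piece 3, then R[6]=15)
R[10] = 24  (first piece 1, then R[9]=22)
R[11] = 27  (first piece 5, then R[6]=15)
One optimal cutting: 6 + 5 → ¢15 + ¢12 = ¢27.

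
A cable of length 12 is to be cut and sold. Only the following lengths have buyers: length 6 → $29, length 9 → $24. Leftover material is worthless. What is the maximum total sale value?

58

Build r[k] bottom-up: r[k] = max over allowed piece i of (p[i] + r[k−i]).
r[1] = 0
r[2] = 0
r[3] = 0
r[4] = 0
r[5] = 0
r[6] = 29
r[7] = 29
r[8] = 29
r[9] = max(29+0, 24+0) = 29
r[10] = max(29+0, 24+0) = 29
r[11] = max(29+0, 24+0) = 29
r[12] = max(29+29, 24+0) = 58
One optimal cutting: 6 + 6 → $58.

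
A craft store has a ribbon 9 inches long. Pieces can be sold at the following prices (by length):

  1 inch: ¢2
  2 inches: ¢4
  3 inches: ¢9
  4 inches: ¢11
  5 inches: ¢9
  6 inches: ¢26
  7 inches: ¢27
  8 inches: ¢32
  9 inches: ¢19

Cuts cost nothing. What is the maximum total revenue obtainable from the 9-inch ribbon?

Build R[k] bottom-up: R[k] = max over allowed piece i of (p[i] + R[k−i]).
R[1] = 2
R[2] = 4  (first piece 1, then R[1]=2)
R[3] = 9
R[4] = 11  (first piece 1, then R[3]=9)
R[5] = 13  (first piece 1, then R[4]=11)
R[6] = 26
R[7] = 28  (first piece 1, then R[6]=26)
R[8] = 32
R[9] = 35  (first piece 3, then R[6]=26)
One optimal cutting: 6 + 3 → ¢26 + ¢9 = ¢35.

35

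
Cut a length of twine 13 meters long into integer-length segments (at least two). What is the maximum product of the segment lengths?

108

Let prod[k] be the best product for length k (with at least one cut). For each first piece i, the rest contributes max(k−i, prod[k−i]).
prod[2] = 1·max(1,0) = 1·1 = 1
prod[3] = 1·max(2,1) = 1·2 = 2
prod[4] = 2·max(2,1) = 2·2 = 4
prod[5] = 2·max(3,2) = 2·3 = 6
prod[6] = 3·max(3,2) = 3·3 = 9
prod[7] = 2·max(5,6) = 2·6 = 12
prod[8] = 2·max(6,9) = 2·9 = 18
prod[9] = 3·max(6,9) = 3·9 = 27
prod[10] = 2·max(8,18) = 2·18 = 36
prod[11] = 2·max(9,27) = 2·27 = 54
prod[12] = 3·max(9,27) = 3·27 = 81
prod[13] = 2·max(11,54) = 2·54 = 108
One optimal split: 3 + 3 + 3 + 2 + 2; product 3·3·3·2·2 = 108.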